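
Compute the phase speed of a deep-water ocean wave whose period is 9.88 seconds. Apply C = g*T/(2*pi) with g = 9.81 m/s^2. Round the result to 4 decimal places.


We use the deep-water celerity formula:
C = g * T / (2 * pi)
C = 9.81 * 9.88 / (2 * 3.14159...)
C = 96.922800 / 6.283185
C = 15.4257 m/s

15.4257


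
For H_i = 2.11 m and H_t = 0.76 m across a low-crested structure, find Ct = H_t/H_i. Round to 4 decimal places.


Ct = H_t / H_i
Ct = 0.76 / 2.11
Ct = 0.3602

0.3602


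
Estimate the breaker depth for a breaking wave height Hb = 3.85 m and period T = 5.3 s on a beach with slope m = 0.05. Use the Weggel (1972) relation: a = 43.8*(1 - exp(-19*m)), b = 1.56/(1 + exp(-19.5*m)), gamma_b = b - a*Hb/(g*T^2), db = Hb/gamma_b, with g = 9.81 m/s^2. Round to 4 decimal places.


a = 43.8 * (1 - exp(-19 * m))
exp(-19 * 0.05) = exp(-0.9500) = 0.386741
a = 43.8 * (1 - 0.386741) = 26.860743
b = 1.56 / (1 + exp(-19.5 * m))
exp(-19.5 * 0.05) = exp(-0.9750) = 0.377192
b = 1.56 / (1 + 0.377192) = 1.132739
Hb / (g * T^2) = 3.85 / (9.81 * 5.3^2) = 3.85 / 275.5629 = 0.01397140
gamma_b = b - a * Hb/(g*T^2) = 1.132739 - 26.860743 * 0.01397140 = 0.757457
db = Hb / gamma_b = 3.85 / 0.757457
db = 5.0828 m

5.0828


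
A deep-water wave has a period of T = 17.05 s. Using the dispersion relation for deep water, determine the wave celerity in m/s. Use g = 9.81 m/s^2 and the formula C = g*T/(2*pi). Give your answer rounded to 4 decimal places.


We use the deep-water celerity formula:
C = g * T / (2 * pi)
C = 9.81 * 17.05 / (2 * 3.14159...)
C = 167.260500 / 6.283185
C = 26.6203 m/s

26.6203


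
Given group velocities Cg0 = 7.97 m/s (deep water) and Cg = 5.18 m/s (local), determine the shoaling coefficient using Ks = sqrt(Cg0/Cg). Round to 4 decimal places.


Ks = sqrt(Cg0 / Cg)
Ks = sqrt(7.97 / 5.18)
Ks = sqrt(1.5386)
Ks = 1.2404

1.2404


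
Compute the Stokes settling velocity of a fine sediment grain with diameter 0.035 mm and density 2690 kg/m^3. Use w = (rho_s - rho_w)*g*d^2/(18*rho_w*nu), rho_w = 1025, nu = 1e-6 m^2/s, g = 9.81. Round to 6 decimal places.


w = (rho_s - rho_w) * g * d^2 / (18 * rho_w * nu)
d = 0.035 mm = 0.000035 m
rho_s - rho_w = 2690 - 1025 = 1665
Numerator = 1665 * 9.81 * (0.000035)^2 = 0.000020008721
Denominator = 18 * 1025 * 1e-6 = 0.018450
w = 0.001084 m/s

0.001084


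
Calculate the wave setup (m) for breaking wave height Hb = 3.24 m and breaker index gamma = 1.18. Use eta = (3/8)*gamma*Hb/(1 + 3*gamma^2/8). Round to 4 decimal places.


eta = (3/8) * gamma * Hb / (1 + 3*gamma^2/8)
Numerator = (3/8) * 1.18 * 3.24 = 1.433700
Denominator = 1 + 3*1.18^2/8 = 1 + 0.522150 = 1.522150
eta = 1.433700 / 1.522150
eta = 0.9419 m

0.9419


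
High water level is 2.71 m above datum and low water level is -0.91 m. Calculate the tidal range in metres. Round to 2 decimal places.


Tidal range = High water - Low water
Tidal range = 2.71 - (-0.91)
Tidal range = 3.62 m

3.62


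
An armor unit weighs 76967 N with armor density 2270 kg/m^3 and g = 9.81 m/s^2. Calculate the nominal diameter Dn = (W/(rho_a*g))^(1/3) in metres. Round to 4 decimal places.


V = W / (rho_a * g)
V = 76967 / (2270 * 9.81)
V = 76967 / 22268.70
V = 3.456286 m^3
Dn = V^(1/3) = 3.456286^(1/3)
Dn = 1.5119 m

1.5119


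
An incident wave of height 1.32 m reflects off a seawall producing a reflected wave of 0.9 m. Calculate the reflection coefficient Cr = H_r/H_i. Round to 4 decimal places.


Cr = H_r / H_i
Cr = 0.9 / 1.32
Cr = 0.6818

0.6818


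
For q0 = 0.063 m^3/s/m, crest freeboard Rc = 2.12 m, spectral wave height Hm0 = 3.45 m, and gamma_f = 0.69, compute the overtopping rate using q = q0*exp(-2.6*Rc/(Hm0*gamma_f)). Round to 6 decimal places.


q = q0 * exp(-2.6 * Rc / (Hm0 * gamma_f))
Exponent = -2.6 * 2.12 / (3.45 * 0.69)
= -2.6 * 2.12 / 2.3805
= -2.315480
exp(-2.315480) = 0.098719
q = 0.063 * 0.098719
q = 0.006219 m^3/s/m

0.006219


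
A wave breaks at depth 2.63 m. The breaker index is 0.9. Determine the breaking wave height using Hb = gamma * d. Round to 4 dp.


Hb = gamma * d
Hb = 0.9 * 2.63
Hb = 2.3670 m

2.3670


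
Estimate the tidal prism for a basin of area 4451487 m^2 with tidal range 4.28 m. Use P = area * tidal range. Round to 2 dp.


Tidal prism = Area * Tidal range
P = 4451487 * 4.28
P = 19052364.36 m^3

19052364.36


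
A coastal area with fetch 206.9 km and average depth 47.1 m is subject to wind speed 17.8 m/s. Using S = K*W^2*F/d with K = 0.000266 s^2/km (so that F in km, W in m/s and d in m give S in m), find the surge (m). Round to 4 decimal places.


S = K * W^2 * F / d
W^2 = 17.8^2 = 316.84
S = 0.000266 * 316.84 * 206.9 / 47.1
Numerator = 0.000266 * 316.84 * 206.9 = 17.437416
S = 17.437416 / 47.1 = 0.3702 m

0.3702


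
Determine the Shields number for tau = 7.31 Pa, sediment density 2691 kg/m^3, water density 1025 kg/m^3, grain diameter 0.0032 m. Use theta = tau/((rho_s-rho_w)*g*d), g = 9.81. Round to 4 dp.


theta = tau / ((rho_s - rho_w) * g * d)
rho_s - rho_w = 2691 - 1025 = 1666
Denominator = 1666 * 9.81 * 0.0032 = 52.299072
theta = 7.31 / 52.299072
theta = 0.1398

0.1398


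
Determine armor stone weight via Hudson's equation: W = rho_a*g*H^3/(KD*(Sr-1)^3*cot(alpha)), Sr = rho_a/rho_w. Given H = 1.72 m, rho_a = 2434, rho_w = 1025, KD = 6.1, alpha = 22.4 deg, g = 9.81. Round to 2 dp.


Sr = rho_a / rho_w = 2434 / 1025 = 2.374634
(Sr - 1) = 1.374634
(Sr - 1)^3 = 2.597535
cot(22.4) = 1 / tan(22.4) = 1 / 0.412170 = 2.426182
Numerator = 2434 * 9.81 * 1.72^3 = 121499.6207
Denominator = 6.1 * 2.597535 * 2.426182 = 38.442761
W = 121499.6207 / 38.442761
W = 3160.53 N

3160.53


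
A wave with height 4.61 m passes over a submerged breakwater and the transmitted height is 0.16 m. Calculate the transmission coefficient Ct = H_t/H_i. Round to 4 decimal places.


Ct = H_t / H_i
Ct = 0.16 / 4.61
Ct = 0.0347

0.0347


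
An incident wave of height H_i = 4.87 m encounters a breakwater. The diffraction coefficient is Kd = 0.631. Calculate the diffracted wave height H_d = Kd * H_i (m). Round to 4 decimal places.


H_d = Kd * H_i
H_d = 0.631 * 4.87
H_d = 3.0730 m

3.0730


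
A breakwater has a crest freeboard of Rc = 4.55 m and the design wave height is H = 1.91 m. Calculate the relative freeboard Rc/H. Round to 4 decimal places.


Relative freeboard = Rc / H
= 4.55 / 1.91
= 2.3822

2.3822


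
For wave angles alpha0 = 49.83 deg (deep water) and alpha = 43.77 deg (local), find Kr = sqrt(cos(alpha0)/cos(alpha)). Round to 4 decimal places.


Kr = sqrt(cos(alpha0) / cos(alpha))
cos(49.83) = 0.645058
cos(43.77) = 0.722123
Kr = sqrt(0.645058 / 0.722123)
Kr = sqrt(0.893280)
Kr = 0.9451

0.9451


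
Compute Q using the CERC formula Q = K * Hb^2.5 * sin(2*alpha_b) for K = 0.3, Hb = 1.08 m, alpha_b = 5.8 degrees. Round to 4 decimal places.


Q = K * Hb^2.5 * sin(2 * alpha_b)
Hb^2.5 = 1.08^2.5 = 1.212158
sin(2 * 5.8) = sin(11.6) = 0.201078
Q = 0.3 * 1.212158 * 0.201078
Q = 0.0731 m^3/s

0.0731


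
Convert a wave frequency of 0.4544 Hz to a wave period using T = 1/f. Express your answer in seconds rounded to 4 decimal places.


T = 1 / f
T = 1 / 0.4544
T = 2.2007 s

2.2007


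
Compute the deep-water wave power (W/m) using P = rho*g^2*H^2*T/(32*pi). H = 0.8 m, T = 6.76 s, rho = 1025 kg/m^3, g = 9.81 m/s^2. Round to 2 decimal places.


P = rho * g^2 * H^2 * T / (32 * pi)
P = 1025 * 9.81^2 * 0.8^2 * 6.76 / (32 * pi)
P = 1025 * 96.2361 * 0.6400 * 6.76 / 100.53096
P = 4245.11 W/m

4245.11


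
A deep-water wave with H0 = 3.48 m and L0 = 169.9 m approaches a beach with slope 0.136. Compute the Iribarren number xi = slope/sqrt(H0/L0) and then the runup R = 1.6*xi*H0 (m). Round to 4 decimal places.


xi = slope / sqrt(H0/L0)
H0/L0 = 3.48/169.9 = 0.020483
sqrt(0.020483) = 0.143118
xi = 0.136 / 0.143118 = 0.950268
R = 1.6 * xi * H0 = 1.6 * 0.950268 * 3.48
R = 5.2911 m

5.2911


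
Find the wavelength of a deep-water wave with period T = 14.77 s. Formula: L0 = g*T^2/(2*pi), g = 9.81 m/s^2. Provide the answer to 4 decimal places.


L0 = g * T^2 / (2 * pi)
L0 = 9.81 * 14.77^2 / (2 * pi)
L0 = 9.81 * 218.1529 / 6.28319
L0 = 2140.0799 / 6.28319
L0 = 340.6043 m

340.6043


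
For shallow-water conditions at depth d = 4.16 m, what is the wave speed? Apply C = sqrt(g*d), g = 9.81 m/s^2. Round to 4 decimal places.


Using the shallow-water approximation:
C = sqrt(g * d) = sqrt(9.81 * 4.16)
C = sqrt(40.8096)
C = 6.3882 m/s

6.3882


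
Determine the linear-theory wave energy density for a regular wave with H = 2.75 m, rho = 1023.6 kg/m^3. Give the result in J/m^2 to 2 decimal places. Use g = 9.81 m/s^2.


E = (1/8) * rho * g * H^2
E = (1/8) * 1023.6 * 9.81 * 2.75^2
E = 0.125 * 1023.6 * 9.81 * 7.5625
E = 9492.37 J/m^2

9492.37


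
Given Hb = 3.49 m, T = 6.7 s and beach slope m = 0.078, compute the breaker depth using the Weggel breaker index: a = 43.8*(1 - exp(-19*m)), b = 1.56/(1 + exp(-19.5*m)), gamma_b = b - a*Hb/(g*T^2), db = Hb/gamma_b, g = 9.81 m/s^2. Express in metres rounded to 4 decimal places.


a = 43.8 * (1 - exp(-19 * m))
exp(-19 * 0.078) = exp(-1.4820) = 0.227183
a = 43.8 * (1 - 0.227183) = 33.849390
b = 1.56 / (1 + exp(-19.5 * m))
exp(-19.5 * 0.078) = exp(-1.5210) = 0.218493
b = 1.56 / (1 + 0.218493) = 1.280270
Hb / (g * T^2) = 3.49 / (9.81 * 6.7^2) = 3.49 / 440.3709 = 0.00792514
gamma_b = b - a * Hb/(g*T^2) = 1.280270 - 33.849390 * 0.00792514 = 1.012009
db = Hb / gamma_b = 3.49 / 1.012009
db = 3.4486 m

3.4486


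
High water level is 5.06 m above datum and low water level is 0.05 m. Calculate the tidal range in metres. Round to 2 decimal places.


Tidal range = High water - Low water
Tidal range = 5.06 - (0.05)
Tidal range = 5.01 m

5.01


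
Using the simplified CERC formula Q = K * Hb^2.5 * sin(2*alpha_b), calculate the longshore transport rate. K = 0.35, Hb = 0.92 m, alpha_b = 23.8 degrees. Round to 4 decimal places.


Q = K * Hb^2.5 * sin(2 * alpha_b)
Hb^2.5 = 0.92^2.5 = 0.811838
sin(2 * 23.8) = sin(47.6) = 0.738455
Q = 0.35 * 0.811838 * 0.738455
Q = 0.2098 m^3/s

0.2098


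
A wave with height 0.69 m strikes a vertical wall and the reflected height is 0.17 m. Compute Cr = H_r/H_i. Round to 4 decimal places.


Cr = H_r / H_i
Cr = 0.17 / 0.69
Cr = 0.2464

0.2464


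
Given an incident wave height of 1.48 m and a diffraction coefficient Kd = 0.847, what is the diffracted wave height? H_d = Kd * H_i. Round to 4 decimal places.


H_d = Kd * H_i
H_d = 0.847 * 1.48
H_d = 1.2536 m

1.2536


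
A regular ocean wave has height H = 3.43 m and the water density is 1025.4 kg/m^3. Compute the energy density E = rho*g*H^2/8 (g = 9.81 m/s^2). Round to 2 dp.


E = (1/8) * rho * g * H^2
E = (1/8) * 1025.4 * 9.81 * 3.43^2
E = 0.125 * 1025.4 * 9.81 * 11.7649
E = 14793.15 J/m^2

14793.15


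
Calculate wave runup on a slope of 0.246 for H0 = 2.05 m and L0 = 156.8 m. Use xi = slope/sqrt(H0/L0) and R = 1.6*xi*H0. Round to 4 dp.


xi = slope / sqrt(H0/L0)
H0/L0 = 2.05/156.8 = 0.013074
sqrt(0.013074) = 0.114342
xi = 0.246 / 0.114342 = 2.151450
R = 1.6 * xi * H0 = 1.6 * 2.151450 * 2.05
R = 7.0568 m

7.0568


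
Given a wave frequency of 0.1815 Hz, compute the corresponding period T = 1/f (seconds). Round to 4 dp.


T = 1 / f
T = 1 / 0.1815
T = 5.5096 s

5.5096


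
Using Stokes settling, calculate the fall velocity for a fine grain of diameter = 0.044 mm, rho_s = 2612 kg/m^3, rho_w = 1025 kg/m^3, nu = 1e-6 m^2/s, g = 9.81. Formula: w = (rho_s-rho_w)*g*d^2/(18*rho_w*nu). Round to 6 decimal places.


w = (rho_s - rho_w) * g * d^2 / (18 * rho_w * nu)
d = 0.044 mm = 0.000044 m
rho_s - rho_w = 2612 - 1025 = 1587
Numerator = 1587 * 9.81 * (0.000044)^2 = 0.000030140558
Denominator = 18 * 1025 * 1e-6 = 0.018450
w = 0.001634 m/s

0.001634


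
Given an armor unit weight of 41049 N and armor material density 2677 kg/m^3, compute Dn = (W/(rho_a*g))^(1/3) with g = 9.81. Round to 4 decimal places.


V = W / (rho_a * g)
V = 41049 / (2677 * 9.81)
V = 41049 / 26261.37
V = 1.563094 m^3
Dn = V^(1/3) = 1.563094^(1/3)
Dn = 1.1605 m

1.1605


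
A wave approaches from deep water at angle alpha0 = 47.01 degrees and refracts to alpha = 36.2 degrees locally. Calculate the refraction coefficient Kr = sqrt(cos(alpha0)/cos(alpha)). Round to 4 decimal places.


Kr = sqrt(cos(alpha0) / cos(alpha))
cos(47.01) = 0.681871
cos(36.2) = 0.806960
Kr = sqrt(0.681871 / 0.806960)
Kr = sqrt(0.844987)
Kr = 0.9192

0.9192


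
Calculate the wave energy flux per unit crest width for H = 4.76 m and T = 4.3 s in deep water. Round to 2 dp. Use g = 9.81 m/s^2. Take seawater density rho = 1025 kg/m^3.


P = rho * g^2 * H^2 * T / (32 * pi)
P = 1025 * 9.81^2 * 4.76^2 * 4.3 / (32 * pi)
P = 1025 * 96.2361 * 22.6576 * 4.3 / 100.53096
P = 95597.03 W/m

95597.03


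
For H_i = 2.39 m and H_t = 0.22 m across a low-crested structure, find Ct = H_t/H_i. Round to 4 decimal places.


Ct = H_t / H_i
Ct = 0.22 / 2.39
Ct = 0.0921

0.0921


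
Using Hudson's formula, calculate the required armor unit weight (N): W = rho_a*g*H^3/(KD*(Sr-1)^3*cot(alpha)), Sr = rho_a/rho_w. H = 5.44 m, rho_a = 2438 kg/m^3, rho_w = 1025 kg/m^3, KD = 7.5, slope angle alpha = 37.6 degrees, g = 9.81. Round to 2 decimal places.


Sr = rho_a / rho_w = 2438 / 1025 = 2.378537
(Sr - 1) = 1.378537
(Sr - 1)^3 = 2.619720
cot(37.6) = 1 / tan(37.6) = 1 / 0.770104 = 1.298526
Numerator = 2438 * 9.81 * 5.44^3 = 3850342.8961
Denominator = 7.5 * 2.619720 * 1.298526 = 25.513319
W = 3850342.8961 / 25.513319
W = 150915.01 N

150915.01


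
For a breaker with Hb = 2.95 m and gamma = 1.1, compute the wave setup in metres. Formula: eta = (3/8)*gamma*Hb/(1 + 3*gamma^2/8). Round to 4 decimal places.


eta = (3/8) * gamma * Hb / (1 + 3*gamma^2/8)
Numerator = (3/8) * 1.1 * 2.95 = 1.216875
Denominator = 1 + 3*1.1^2/8 = 1 + 0.453750 = 1.453750
eta = 1.216875 / 1.453750
eta = 0.8371 m

0.8371


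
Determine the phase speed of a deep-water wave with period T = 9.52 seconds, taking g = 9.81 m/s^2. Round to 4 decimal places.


We use the deep-water celerity formula:
C = g * T / (2 * pi)
C = 9.81 * 9.52 / (2 * 3.14159...)
C = 93.391200 / 6.283185
C = 14.8637 m/s

14.8637


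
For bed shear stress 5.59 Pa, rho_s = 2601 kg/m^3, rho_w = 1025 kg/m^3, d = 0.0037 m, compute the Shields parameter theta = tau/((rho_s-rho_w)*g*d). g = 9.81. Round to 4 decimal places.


theta = tau / ((rho_s - rho_w) * g * d)
rho_s - rho_w = 2601 - 1025 = 1576
Denominator = 1576 * 9.81 * 0.0037 = 57.204072
theta = 5.59 / 57.204072
theta = 0.0977

0.0977


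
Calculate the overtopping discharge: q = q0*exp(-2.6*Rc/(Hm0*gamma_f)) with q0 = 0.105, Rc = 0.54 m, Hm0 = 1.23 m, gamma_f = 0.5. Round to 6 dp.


q = q0 * exp(-2.6 * Rc / (Hm0 * gamma_f))
Exponent = -2.6 * 0.54 / (1.23 * 0.5)
= -2.6 * 0.54 / 0.6150
= -2.282927
exp(-2.282927) = 0.101985
q = 0.105 * 0.101985
q = 0.010708 m^3/s/m

0.010708


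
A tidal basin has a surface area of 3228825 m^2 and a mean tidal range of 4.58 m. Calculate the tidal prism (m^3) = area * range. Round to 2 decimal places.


Tidal prism = Area * Tidal range
P = 3228825 * 4.58
P = 14788018.50 m^3

14788018.50


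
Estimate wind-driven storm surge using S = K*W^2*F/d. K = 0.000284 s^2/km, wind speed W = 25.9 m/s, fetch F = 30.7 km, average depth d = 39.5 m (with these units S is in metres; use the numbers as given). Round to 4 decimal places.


S = K * W^2 * F / d
W^2 = 25.9^2 = 670.81
S = 0.000284 * 670.81 * 30.7 / 39.5
Numerator = 0.000284 * 670.81 * 30.7 = 5.848658
S = 5.848658 / 39.5 = 0.1481 m

0.1481


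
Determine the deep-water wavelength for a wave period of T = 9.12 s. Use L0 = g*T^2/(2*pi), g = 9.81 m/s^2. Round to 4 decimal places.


L0 = g * T^2 / (2 * pi)
L0 = 9.81 * 9.12^2 / (2 * pi)
L0 = 9.81 * 83.1744 / 6.28319
L0 = 815.9409 / 6.28319
L0 = 129.8610 m

129.8610


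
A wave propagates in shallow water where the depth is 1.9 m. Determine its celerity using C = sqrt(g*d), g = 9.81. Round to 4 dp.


Using the shallow-water approximation:
C = sqrt(g * d) = sqrt(9.81 * 1.9)
C = sqrt(18.6390)
C = 4.3173 m/s

4.3173


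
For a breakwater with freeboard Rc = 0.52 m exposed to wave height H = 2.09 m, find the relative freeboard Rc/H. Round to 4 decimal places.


Relative freeboard = Rc / H
= 0.52 / 2.09
= 0.2488

0.2488


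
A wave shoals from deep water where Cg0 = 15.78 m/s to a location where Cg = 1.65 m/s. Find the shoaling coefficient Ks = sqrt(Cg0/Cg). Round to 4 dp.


Ks = sqrt(Cg0 / Cg)
Ks = sqrt(15.78 / 1.65)
Ks = sqrt(9.5636)
Ks = 3.0925

3.0925


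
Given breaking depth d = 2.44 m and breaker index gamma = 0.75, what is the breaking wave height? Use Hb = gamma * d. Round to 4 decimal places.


Hb = gamma * d
Hb = 0.75 * 2.44
Hb = 1.8300 m

1.8300


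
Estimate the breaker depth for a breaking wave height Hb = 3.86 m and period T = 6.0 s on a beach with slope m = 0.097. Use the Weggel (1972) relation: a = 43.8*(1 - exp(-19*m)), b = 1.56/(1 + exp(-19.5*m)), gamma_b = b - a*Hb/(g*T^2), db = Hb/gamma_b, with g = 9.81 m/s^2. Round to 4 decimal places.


a = 43.8 * (1 - exp(-19 * m))
exp(-19 * 0.097) = exp(-1.8430) = 0.158342
a = 43.8 * (1 - 0.158342) = 36.864634
b = 1.56 / (1 + exp(-19.5 * m))
exp(-19.5 * 0.097) = exp(-1.8915) = 0.150845
b = 1.56 / (1 + 0.150845) = 1.355525
Hb / (g * T^2) = 3.86 / (9.81 * 6.0^2) = 3.86 / 353.1600 = 0.01092989
gamma_b = b - a * Hb/(g*T^2) = 1.355525 - 36.864634 * 0.01092989 = 0.952599
db = Hb / gamma_b = 3.86 / 0.952599
db = 4.0521 m

4.0521


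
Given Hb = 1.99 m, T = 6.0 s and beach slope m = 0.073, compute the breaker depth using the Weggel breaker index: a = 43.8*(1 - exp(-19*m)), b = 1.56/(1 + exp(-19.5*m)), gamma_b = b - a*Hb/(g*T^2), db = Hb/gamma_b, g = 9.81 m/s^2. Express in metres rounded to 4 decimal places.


a = 43.8 * (1 - exp(-19 * m))
exp(-19 * 0.073) = exp(-1.3870) = 0.249824
a = 43.8 * (1 - 0.249824) = 32.857724
b = 1.56 / (1 + exp(-19.5 * m))
exp(-19.5 * 0.073) = exp(-1.4235) = 0.240869
b = 1.56 / (1 + 0.240869) = 1.257183
Hb / (g * T^2) = 1.99 / (9.81 * 6.0^2) = 1.99 / 353.1600 = 0.00563484
gamma_b = b - a * Hb/(g*T^2) = 1.257183 - 32.857724 * 0.00563484 = 1.072035
db = Hb / gamma_b = 1.99 / 1.072035
db = 1.8563 m

1.8563


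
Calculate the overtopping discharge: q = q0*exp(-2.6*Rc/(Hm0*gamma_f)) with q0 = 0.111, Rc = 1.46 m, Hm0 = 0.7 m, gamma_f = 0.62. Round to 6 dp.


q = q0 * exp(-2.6 * Rc / (Hm0 * gamma_f))
Exponent = -2.6 * 1.46 / (0.7 * 0.62)
= -2.6 * 1.46 / 0.4340
= -8.746544
exp(-8.746544) = 0.000159
q = 0.111 * 0.000159
q = 0.000018 m^3/s/m

0.000018


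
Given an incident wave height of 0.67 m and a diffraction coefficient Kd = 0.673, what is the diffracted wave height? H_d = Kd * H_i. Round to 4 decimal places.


H_d = Kd * H_i
H_d = 0.673 * 0.67
H_d = 0.4509 m

0.4509


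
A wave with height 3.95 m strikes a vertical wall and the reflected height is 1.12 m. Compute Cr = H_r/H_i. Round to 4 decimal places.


Cr = H_r / H_i
Cr = 1.12 / 3.95
Cr = 0.2835

0.2835


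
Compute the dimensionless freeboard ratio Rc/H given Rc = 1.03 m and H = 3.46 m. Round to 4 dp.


Relative freeboard = Rc / H
= 1.03 / 3.46
= 0.2977

0.2977


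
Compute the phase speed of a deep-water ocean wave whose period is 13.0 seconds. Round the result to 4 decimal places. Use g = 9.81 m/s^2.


We use the deep-water celerity formula:
C = g * T / (2 * pi)
C = 9.81 * 13.0 / (2 * 3.14159...)
C = 127.530000 / 6.283185
C = 20.2970 m/s

20.2970


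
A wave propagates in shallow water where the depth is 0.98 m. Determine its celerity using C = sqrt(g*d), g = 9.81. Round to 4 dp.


Using the shallow-water approximation:
C = sqrt(g * d) = sqrt(9.81 * 0.98)
C = sqrt(9.6138)
C = 3.1006 m/s

3.1006


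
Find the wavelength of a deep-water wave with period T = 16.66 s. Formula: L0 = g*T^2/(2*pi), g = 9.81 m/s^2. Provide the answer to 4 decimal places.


L0 = g * T^2 / (2 * pi)
L0 = 9.81 * 16.66^2 / (2 * pi)
L0 = 9.81 * 277.5556 / 6.28319
L0 = 2722.8204 / 6.28319
L0 = 433.3503 m

433.3503


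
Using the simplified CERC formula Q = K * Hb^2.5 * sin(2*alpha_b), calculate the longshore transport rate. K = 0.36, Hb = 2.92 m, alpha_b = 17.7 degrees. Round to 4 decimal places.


Q = K * Hb^2.5 * sin(2 * alpha_b)
Hb^2.5 = 2.92^2.5 = 14.569919
sin(2 * 17.7) = sin(35.4) = 0.579281
Q = 0.36 * 14.569919 * 0.579281
Q = 3.0384 m^3/s

3.0384


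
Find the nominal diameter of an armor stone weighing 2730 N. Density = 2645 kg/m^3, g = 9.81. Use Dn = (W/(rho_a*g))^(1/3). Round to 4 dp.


V = W / (rho_a * g)
V = 2730 / (2645 * 9.81)
V = 2730 / 25947.45
V = 0.105213 m^3
Dn = V^(1/3) = 0.105213^(1/3)
Dn = 0.4721 m

0.4721


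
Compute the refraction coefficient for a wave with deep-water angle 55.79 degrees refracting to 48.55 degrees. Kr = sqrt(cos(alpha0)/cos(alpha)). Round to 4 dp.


Kr = sqrt(cos(alpha0) / cos(alpha))
cos(55.79) = 0.562228
cos(48.55) = 0.661966
Kr = sqrt(0.562228 / 0.661966)
Kr = sqrt(0.849330)
Kr = 0.9216

0.9216


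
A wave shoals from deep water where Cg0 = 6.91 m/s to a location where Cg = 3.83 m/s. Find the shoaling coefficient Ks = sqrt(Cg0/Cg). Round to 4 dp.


Ks = sqrt(Cg0 / Cg)
Ks = sqrt(6.91 / 3.83)
Ks = sqrt(1.8042)
Ks = 1.3432

1.3432


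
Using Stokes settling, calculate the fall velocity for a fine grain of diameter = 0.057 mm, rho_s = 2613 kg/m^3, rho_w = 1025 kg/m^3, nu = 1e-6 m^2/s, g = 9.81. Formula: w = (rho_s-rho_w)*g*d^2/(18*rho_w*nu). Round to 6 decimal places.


w = (rho_s - rho_w) * g * d^2 / (18 * rho_w * nu)
d = 0.057 mm = 0.000057 m
rho_s - rho_w = 2613 - 1025 = 1588
Numerator = 1588 * 9.81 * (0.000057)^2 = 0.000050613832
Denominator = 18 * 1025 * 1e-6 = 0.018450
w = 0.002743 m/s

0.002743


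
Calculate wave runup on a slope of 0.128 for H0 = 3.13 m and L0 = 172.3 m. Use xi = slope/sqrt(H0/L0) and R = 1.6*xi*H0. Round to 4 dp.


xi = slope / sqrt(H0/L0)
H0/L0 = 3.13/172.3 = 0.018166
sqrt(0.018166) = 0.134781
xi = 0.128 / 0.134781 = 0.949687
R = 1.6 * xi * H0 = 1.6 * 0.949687 * 3.13
R = 4.7560 m

4.7560


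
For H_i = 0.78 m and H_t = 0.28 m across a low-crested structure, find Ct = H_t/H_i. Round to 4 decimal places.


Ct = H_t / H_i
Ct = 0.28 / 0.78
Ct = 0.3590

0.3590


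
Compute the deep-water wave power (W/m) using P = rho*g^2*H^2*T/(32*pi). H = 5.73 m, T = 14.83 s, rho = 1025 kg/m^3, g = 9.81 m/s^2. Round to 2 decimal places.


P = rho * g^2 * H^2 * T / (32 * pi)
P = 1025 * 9.81^2 * 5.73^2 * 14.83 / (32 * pi)
P = 1025 * 96.2361 * 32.8329 * 14.83 / 100.53096
P = 477762.90 W/m

477762.90


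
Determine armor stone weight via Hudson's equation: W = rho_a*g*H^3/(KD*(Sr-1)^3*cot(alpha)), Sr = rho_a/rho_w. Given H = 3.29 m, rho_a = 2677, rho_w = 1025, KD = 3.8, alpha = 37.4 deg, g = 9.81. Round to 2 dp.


Sr = rho_a / rho_w = 2677 / 1025 = 2.611707
(Sr - 1) = 1.611707
(Sr - 1)^3 = 4.186572
cot(37.4) = 1 / tan(37.4) = 1 / 0.764558 = 1.307946
Numerator = 2677 * 9.81 * 3.29^3 = 935201.2366
Denominator = 3.8 * 4.186572 * 1.307946 = 20.808072
W = 935201.2366 / 20.808072
W = 44944.16 N

44944.16


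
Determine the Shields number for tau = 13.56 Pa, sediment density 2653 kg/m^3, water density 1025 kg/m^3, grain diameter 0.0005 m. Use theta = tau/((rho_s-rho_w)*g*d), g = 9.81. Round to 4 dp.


theta = tau / ((rho_s - rho_w) * g * d)
rho_s - rho_w = 2653 - 1025 = 1628
Denominator = 1628 * 9.81 * 0.0005 = 7.985340
theta = 13.56 / 7.985340
theta = 1.6981

1.6981


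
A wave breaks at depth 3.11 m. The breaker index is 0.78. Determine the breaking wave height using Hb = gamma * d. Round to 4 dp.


Hb = gamma * d
Hb = 0.78 * 3.11
Hb = 2.4258 m

2.4258


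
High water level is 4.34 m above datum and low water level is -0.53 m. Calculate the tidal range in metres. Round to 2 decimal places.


Tidal range = High water - Low water
Tidal range = 4.34 - (-0.53)
Tidal range = 4.87 m

4.87


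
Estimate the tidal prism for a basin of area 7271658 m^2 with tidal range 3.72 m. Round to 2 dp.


Tidal prism = Area * Tidal range
P = 7271658 * 3.72
P = 27050567.76 m^3

27050567.76


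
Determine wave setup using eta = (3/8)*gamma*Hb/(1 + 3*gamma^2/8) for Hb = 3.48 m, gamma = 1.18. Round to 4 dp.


eta = (3/8) * gamma * Hb / (1 + 3*gamma^2/8)
Numerator = (3/8) * 1.18 * 3.48 = 1.539900
Denominator = 1 + 3*1.18^2/8 = 1 + 0.522150 = 1.522150
eta = 1.539900 / 1.522150
eta = 1.0117 m

1.0117


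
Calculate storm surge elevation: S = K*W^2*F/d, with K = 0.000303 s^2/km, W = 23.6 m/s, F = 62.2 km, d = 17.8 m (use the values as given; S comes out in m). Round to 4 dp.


S = K * W^2 * F / d
W^2 = 23.6^2 = 556.96
S = 0.000303 * 556.96 * 62.2 / 17.8
Numerator = 0.000303 * 556.96 * 62.2 = 10.496802
S = 10.496802 / 17.8 = 0.5897 m

0.5897


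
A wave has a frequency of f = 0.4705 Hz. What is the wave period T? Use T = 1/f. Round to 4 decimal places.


T = 1 / f
T = 1 / 0.4705
T = 2.1254 s

2.1254


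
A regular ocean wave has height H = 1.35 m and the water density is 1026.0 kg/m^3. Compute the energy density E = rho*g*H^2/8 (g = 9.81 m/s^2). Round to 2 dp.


E = (1/8) * rho * g * H^2
E = (1/8) * 1026.0 * 9.81 * 1.35^2
E = 0.125 * 1026.0 * 9.81 * 1.8225
E = 2292.95 J/m^2

2292.95


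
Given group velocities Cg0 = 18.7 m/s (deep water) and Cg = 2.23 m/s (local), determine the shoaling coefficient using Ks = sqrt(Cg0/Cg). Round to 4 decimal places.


Ks = sqrt(Cg0 / Cg)
Ks = sqrt(18.7 / 2.23)
Ks = sqrt(8.3857)
Ks = 2.8958

2.8958


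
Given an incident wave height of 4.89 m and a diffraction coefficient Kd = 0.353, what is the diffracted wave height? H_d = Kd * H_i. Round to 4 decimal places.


H_d = Kd * H_i
H_d = 0.353 * 4.89
H_d = 1.7262 m

1.7262


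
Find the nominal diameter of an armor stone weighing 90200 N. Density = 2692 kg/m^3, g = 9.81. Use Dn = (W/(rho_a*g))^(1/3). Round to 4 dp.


V = W / (rho_a * g)
V = 90200 / (2692 * 9.81)
V = 90200 / 26408.52
V = 3.415564 m^3
Dn = V^(1/3) = 3.415564^(1/3)
Dn = 1.5060 m

1.5060


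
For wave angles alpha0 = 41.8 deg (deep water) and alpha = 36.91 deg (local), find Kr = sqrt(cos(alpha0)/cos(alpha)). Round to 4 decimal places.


Kr = sqrt(cos(alpha0) / cos(alpha))
cos(41.8) = 0.745476
cos(36.91) = 0.799580
Kr = sqrt(0.745476 / 0.799580)
Kr = sqrt(0.932335)
Kr = 0.9656

0.9656


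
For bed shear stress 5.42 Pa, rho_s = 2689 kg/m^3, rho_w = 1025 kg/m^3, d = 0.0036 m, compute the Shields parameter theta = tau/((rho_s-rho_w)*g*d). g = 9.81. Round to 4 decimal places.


theta = tau / ((rho_s - rho_w) * g * d)
rho_s - rho_w = 2689 - 1025 = 1664
Denominator = 1664 * 9.81 * 0.0036 = 58.765824
theta = 5.42 / 58.765824
theta = 0.0922

0.0922


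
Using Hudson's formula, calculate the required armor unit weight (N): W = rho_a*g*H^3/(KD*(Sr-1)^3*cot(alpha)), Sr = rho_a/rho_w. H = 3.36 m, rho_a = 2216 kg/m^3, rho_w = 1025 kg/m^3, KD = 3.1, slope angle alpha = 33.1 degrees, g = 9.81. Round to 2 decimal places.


Sr = rho_a / rho_w = 2216 / 1025 = 2.161951
(Sr - 1) = 1.161951
(Sr - 1)^3 = 1.568786
cot(33.1) = 1 / tan(33.1) = 1 / 0.651892 = 1.533997
Numerator = 2216 * 9.81 * 3.36^3 = 824625.1871
Denominator = 3.1 * 1.568786 * 1.533997 = 7.460190
W = 824625.1871 / 7.460190
W = 110536.76 N

110536.76


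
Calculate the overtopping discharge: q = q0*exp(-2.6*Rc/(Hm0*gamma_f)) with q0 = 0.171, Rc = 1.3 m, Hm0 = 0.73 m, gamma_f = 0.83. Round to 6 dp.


q = q0 * exp(-2.6 * Rc / (Hm0 * gamma_f))
Exponent = -2.6 * 1.3 / (0.73 * 0.83)
= -2.6 * 1.3 / 0.6059
= -5.578478
exp(-5.578478) = 0.003778
q = 0.171 * 0.003778
q = 0.000646 m^3/s/m

0.000646


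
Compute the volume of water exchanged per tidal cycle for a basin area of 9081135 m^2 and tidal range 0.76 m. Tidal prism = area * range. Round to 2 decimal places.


Tidal prism = Area * Tidal range
P = 9081135 * 0.76
P = 6901662.60 m^3

6901662.60


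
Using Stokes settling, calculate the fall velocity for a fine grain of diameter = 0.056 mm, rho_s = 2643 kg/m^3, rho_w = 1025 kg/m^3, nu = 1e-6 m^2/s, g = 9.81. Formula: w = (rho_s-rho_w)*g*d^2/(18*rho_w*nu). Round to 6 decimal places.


w = (rho_s - rho_w) * g * d^2 / (18 * rho_w * nu)
d = 0.056 mm = 0.000056 m
rho_s - rho_w = 2643 - 1025 = 1618
Numerator = 1618 * 9.81 * (0.000056)^2 = 0.000049776411
Denominator = 18 * 1025 * 1e-6 = 0.018450
w = 0.002698 m/s

0.002698


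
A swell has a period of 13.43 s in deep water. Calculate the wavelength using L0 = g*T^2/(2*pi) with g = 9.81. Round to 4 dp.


L0 = g * T^2 / (2 * pi)
L0 = 9.81 * 13.43^2 / (2 * pi)
L0 = 9.81 * 180.3649 / 6.28319
L0 = 1769.3797 / 6.28319
L0 = 281.6055 m

281.6055


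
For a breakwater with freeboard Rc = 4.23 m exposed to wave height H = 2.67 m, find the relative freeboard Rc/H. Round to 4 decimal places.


Relative freeboard = Rc / H
= 4.23 / 2.67
= 1.5843

1.5843


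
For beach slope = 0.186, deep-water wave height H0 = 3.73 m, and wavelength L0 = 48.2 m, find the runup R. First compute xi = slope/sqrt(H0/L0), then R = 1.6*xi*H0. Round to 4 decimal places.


xi = slope / sqrt(H0/L0)
H0/L0 = 3.73/48.2 = 0.077386
sqrt(0.077386) = 0.278183
xi = 0.186 / 0.278183 = 0.668624
R = 1.6 * xi * H0 = 1.6 * 0.668624 * 3.73
R = 3.9903 m

3.9903


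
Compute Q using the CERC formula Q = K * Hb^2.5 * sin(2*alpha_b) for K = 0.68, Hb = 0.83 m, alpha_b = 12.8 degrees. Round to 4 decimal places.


Q = K * Hb^2.5 * sin(2 * alpha_b)
Hb^2.5 = 0.83^2.5 = 0.627618
sin(2 * 12.8) = sin(25.6) = 0.432086
Q = 0.68 * 0.627618 * 0.432086
Q = 0.1844 m^3/s

0.1844


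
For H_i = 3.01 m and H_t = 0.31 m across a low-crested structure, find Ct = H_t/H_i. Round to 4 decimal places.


Ct = H_t / H_i
Ct = 0.31 / 3.01
Ct = 0.1030

0.1030


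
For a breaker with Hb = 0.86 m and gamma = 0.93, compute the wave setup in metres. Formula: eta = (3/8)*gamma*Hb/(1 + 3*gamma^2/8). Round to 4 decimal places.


eta = (3/8) * gamma * Hb / (1 + 3*gamma^2/8)
Numerator = (3/8) * 0.93 * 0.86 = 0.299925
Denominator = 1 + 3*0.93^2/8 = 1 + 0.324338 = 1.324338
eta = 0.299925 / 1.324338
eta = 0.2265 m

0.2265


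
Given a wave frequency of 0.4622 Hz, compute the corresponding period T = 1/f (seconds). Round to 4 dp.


T = 1 / f
T = 1 / 0.4622
T = 2.1636 s

2.1636


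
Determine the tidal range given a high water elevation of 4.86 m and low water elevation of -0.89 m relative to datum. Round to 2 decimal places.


Tidal range = High water - Low water
Tidal range = 4.86 - (-0.89)
Tidal range = 5.75 m

5.75


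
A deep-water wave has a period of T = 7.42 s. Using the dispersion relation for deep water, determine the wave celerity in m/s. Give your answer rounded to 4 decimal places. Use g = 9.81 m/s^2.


We use the deep-water celerity formula:
C = g * T / (2 * pi)
C = 9.81 * 7.42 / (2 * 3.14159...)
C = 72.790200 / 6.283185
C = 11.5849 m/s

11.5849


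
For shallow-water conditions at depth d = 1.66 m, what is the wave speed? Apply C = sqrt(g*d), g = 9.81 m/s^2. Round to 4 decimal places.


Using the shallow-water approximation:
C = sqrt(g * d) = sqrt(9.81 * 1.66)
C = sqrt(16.2846)
C = 4.0354 m/s

4.0354


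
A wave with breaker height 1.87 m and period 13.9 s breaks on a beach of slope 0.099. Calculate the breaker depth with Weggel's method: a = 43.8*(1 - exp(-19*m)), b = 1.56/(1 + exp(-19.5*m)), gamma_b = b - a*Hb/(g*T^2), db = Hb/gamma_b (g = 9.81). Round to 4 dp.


a = 43.8 * (1 - exp(-19 * m))
exp(-19 * 0.099) = exp(-1.8810) = 0.152438
a = 43.8 * (1 - 0.152438) = 37.123233
b = 1.56 / (1 + exp(-19.5 * m))
exp(-19.5 * 0.099) = exp(-1.9305) = 0.145076
b = 1.56 / (1 + 0.145076) = 1.362355
Hb / (g * T^2) = 1.87 / (9.81 * 13.9^2) = 1.87 / 1895.3901 = 0.00098660
gamma_b = b - a * Hb/(g*T^2) = 1.362355 - 37.123233 * 0.00098660 = 1.325729
db = Hb / gamma_b = 1.87 / 1.325729
db = 1.4105 m

1.4105


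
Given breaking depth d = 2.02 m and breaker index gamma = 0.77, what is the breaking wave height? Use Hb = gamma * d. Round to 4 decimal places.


Hb = gamma * d
Hb = 0.77 * 2.02
Hb = 1.5554 m

1.5554


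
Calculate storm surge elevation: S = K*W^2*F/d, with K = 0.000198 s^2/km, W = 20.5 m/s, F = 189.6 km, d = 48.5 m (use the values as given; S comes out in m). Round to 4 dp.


S = K * W^2 * F / d
W^2 = 20.5^2 = 420.25
S = 0.000198 * 420.25 * 189.6 / 48.5
Numerator = 0.000198 * 420.25 * 189.6 = 15.776521
S = 15.776521 / 48.5 = 0.3253 m

0.3253


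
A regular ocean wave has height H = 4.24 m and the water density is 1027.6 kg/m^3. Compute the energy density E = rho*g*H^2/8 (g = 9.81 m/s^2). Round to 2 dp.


E = (1/8) * rho * g * H^2
E = (1/8) * 1027.6 * 9.81 * 4.24^2
E = 0.125 * 1027.6 * 9.81 * 17.9776
E = 22653.47 J/m^2

22653.47


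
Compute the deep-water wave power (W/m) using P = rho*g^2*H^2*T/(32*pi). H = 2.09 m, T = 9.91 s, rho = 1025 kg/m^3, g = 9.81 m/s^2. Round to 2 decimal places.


P = rho * g^2 * H^2 * T / (32 * pi)
P = 1025 * 9.81^2 * 2.09^2 * 9.91 / (32 * pi)
P = 1025 * 96.2361 * 4.3681 * 9.91 / 100.53096
P = 42474.50 W/m

42474.50


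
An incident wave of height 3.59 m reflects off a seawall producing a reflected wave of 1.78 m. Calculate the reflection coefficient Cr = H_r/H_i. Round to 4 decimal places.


Cr = H_r / H_i
Cr = 1.78 / 3.59
Cr = 0.4958

0.4958


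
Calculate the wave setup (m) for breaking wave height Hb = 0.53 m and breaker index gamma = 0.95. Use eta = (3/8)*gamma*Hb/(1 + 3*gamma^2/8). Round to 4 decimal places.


eta = (3/8) * gamma * Hb / (1 + 3*gamma^2/8)
Numerator = (3/8) * 0.95 * 0.53 = 0.188812
Denominator = 1 + 3*0.95^2/8 = 1 + 0.338438 = 1.338438
eta = 0.188812 / 1.338438
eta = 0.1411 m

0.1411


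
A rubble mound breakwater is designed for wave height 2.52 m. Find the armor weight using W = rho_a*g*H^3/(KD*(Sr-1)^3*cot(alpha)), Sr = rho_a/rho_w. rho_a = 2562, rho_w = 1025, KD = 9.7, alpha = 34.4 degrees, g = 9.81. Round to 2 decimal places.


Sr = rho_a / rho_w = 2562 / 1025 = 2.499512
(Sr - 1) = 1.499512
(Sr - 1)^3 = 3.371708
cot(34.4) = 1 / tan(34.4) = 1 / 0.684714 = 1.460463
Numerator = 2562 * 9.81 * 2.52^3 = 402207.1207
Denominator = 9.7 * 3.371708 * 1.460463 = 47.765282
W = 402207.1207 / 47.765282
W = 8420.49 N

8420.49


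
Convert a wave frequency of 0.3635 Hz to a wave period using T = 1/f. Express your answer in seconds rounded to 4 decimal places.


T = 1 / f
T = 1 / 0.3635
T = 2.7510 s

2.7510


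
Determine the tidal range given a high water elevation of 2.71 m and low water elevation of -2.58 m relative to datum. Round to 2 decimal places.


Tidal range = High water - Low water
Tidal range = 2.71 - (-2.58)
Tidal range = 5.29 m

5.29


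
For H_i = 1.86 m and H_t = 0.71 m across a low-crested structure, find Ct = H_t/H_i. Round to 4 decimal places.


Ct = H_t / H_i
Ct = 0.71 / 1.86
Ct = 0.3817

0.3817


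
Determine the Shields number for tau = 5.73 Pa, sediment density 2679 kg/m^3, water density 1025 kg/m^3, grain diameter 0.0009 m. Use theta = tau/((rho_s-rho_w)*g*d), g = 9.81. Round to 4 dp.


theta = tau / ((rho_s - rho_w) * g * d)
rho_s - rho_w = 2679 - 1025 = 1654
Denominator = 1654 * 9.81 * 0.0009 = 14.603166
theta = 5.73 / 14.603166
theta = 0.3924

0.3924


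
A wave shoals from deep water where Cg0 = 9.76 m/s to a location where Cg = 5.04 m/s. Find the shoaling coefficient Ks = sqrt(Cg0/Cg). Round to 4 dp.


Ks = sqrt(Cg0 / Cg)
Ks = sqrt(9.76 / 5.04)
Ks = sqrt(1.9365)
Ks = 1.3916

1.3916


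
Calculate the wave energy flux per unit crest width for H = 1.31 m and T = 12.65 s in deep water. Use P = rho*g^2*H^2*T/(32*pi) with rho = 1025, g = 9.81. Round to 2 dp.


P = rho * g^2 * H^2 * T / (32 * pi)
P = 1025 * 9.81^2 * 1.31^2 * 12.65 / (32 * pi)
P = 1025 * 96.2361 * 1.7161 * 12.65 / 100.53096
P = 21300.76 W/m

21300.76


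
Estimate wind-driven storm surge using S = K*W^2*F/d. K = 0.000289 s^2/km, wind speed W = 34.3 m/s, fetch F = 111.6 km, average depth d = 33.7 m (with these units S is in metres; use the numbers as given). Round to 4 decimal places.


S = K * W^2 * F / d
W^2 = 34.3^2 = 1176.49
S = 0.000289 * 1176.49 * 111.6 / 33.7
Numerator = 0.000289 * 1176.49 * 111.6 = 37.944626
S = 37.944626 / 33.7 = 1.1260 m

1.1260


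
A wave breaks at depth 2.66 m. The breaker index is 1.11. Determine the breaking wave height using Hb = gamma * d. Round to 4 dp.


Hb = gamma * d
Hb = 1.11 * 2.66
Hb = 2.9526 m

2.9526


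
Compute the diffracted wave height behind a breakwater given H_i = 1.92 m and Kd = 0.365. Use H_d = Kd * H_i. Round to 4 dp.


H_d = Kd * H_i
H_d = 0.365 * 1.92
H_d = 0.7008 m

0.7008


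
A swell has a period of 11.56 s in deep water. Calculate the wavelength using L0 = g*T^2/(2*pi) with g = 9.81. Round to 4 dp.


L0 = g * T^2 / (2 * pi)
L0 = 9.81 * 11.56^2 / (2 * pi)
L0 = 9.81 * 133.6336 / 6.28319
L0 = 1310.9456 / 6.28319
L0 = 208.6435 m

208.6435


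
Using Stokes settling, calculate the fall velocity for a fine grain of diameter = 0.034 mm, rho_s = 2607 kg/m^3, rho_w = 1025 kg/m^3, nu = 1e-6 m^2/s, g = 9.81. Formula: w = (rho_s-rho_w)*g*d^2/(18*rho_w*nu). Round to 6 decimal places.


w = (rho_s - rho_w) * g * d^2 / (18 * rho_w * nu)
d = 0.034 mm = 0.000034 m
rho_s - rho_w = 2607 - 1025 = 1582
Numerator = 1582 * 9.81 * (0.000034)^2 = 0.000017940450
Denominator = 18 * 1025 * 1e-6 = 0.018450
w = 0.000972 m/s

0.000972


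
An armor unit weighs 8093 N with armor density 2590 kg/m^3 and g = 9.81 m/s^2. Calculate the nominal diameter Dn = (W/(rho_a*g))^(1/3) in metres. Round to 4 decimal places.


V = W / (rho_a * g)
V = 8093 / (2590 * 9.81)
V = 8093 / 25407.90
V = 0.318523 m^3
Dn = V^(1/3) = 0.318523^(1/3)
Dn = 0.6829 m

0.6829


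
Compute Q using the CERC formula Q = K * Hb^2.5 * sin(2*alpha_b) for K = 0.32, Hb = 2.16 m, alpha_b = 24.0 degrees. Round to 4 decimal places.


Q = K * Hb^2.5 * sin(2 * alpha_b)
Hb^2.5 = 2.16^2.5 = 6.857004
sin(2 * 24.0) = sin(48.0) = 0.743145
Q = 0.32 * 6.857004 * 0.743145
Q = 1.6306 m^3/s

1.6306


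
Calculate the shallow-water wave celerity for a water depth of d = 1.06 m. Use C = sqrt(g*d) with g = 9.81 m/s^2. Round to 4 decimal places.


Using the shallow-water approximation:
C = sqrt(g * d) = sqrt(9.81 * 1.06)
C = sqrt(10.3986)
C = 3.2247 m/s

3.2247


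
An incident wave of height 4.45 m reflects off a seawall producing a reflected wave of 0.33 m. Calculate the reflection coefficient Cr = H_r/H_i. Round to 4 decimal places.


Cr = H_r / H_i
Cr = 0.33 / 4.45
Cr = 0.0742

0.0742


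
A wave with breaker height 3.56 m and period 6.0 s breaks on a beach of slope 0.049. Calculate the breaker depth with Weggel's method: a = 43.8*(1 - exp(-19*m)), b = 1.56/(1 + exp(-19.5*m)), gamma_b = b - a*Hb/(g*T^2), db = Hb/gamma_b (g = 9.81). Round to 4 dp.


a = 43.8 * (1 - exp(-19 * m))
exp(-19 * 0.049) = exp(-0.9310) = 0.394159
a = 43.8 * (1 - 0.394159) = 26.535820
b = 1.56 / (1 + exp(-19.5 * m))
exp(-19.5 * 0.049) = exp(-0.9555) = 0.384620
b = 1.56 / (1 + 0.384620) = 1.126663
Hb / (g * T^2) = 3.56 / (9.81 * 6.0^2) = 3.56 / 353.1600 = 0.01008042
gamma_b = b - a * Hb/(g*T^2) = 1.126663 - 26.535820 * 0.01008042 = 0.859171
db = Hb / gamma_b = 3.56 / 0.859171
db = 4.1435 m

4.1435


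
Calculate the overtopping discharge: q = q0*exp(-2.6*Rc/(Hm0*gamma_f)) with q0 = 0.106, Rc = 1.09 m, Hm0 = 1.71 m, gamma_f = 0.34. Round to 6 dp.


q = q0 * exp(-2.6 * Rc / (Hm0 * gamma_f))
Exponent = -2.6 * 1.09 / (1.71 * 0.34)
= -2.6 * 1.09 / 0.5814
= -4.874441
exp(-4.874441) = 0.007639
q = 0.106 * 0.007639
q = 0.000810 m^3/s/m

0.000810


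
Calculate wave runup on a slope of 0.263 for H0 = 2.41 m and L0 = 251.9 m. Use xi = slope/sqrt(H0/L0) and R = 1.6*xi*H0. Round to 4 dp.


xi = slope / sqrt(H0/L0)
H0/L0 = 2.41/251.9 = 0.009567
sqrt(0.009567) = 0.097813
xi = 0.263 / 0.097813 = 2.688817
R = 1.6 * xi * H0 = 1.6 * 2.688817 * 2.41
R = 10.3681 m

10.3681


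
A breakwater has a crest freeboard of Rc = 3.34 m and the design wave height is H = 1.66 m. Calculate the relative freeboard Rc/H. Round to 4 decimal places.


Relative freeboard = Rc / H
= 3.34 / 1.66
= 2.0120

2.0120
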